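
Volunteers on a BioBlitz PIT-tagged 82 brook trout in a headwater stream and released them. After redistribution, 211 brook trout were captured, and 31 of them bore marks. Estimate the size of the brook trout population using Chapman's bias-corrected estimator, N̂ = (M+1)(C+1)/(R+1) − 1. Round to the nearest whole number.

N̂ = (82+1)(211+1)/(31+1) − 1 = 83·212/32 − 1
= 17596/32 − 1 ≈ 549.9 − 1 ≈ 548.9 → 549

N ≈ 549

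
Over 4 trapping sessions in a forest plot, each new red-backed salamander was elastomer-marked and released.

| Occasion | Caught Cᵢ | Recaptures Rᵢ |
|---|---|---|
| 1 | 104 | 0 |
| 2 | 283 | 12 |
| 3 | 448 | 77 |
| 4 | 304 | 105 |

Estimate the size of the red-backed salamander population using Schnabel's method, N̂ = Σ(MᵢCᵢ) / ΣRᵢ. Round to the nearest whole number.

Marked at large before each occasion: Mᵢ = Σⱼ<ᵢ (Cⱼ − Rⱼ) → M1=0, M2=104, M3=375, M4=746
Σ MᵢCᵢ = 0·104 + 104·283 + 375·448 + 746·304 = 0 + 29432 + 168000 + 226784 = 424216
Σ Rᵢ = 0 + 12 + 77 + 105 = 194
N̂ = 424216 / 194 ≈ 2186.7 → 2187

N ≈ 2187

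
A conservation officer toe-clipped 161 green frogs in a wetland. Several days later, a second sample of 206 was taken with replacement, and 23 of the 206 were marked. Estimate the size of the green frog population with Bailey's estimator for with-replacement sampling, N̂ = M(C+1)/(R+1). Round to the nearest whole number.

N ≈ 1389

N̂ = 161·(206+1)/(23+1) = 161·207/24 = 33327/24 ≈ 1388.6 → 1389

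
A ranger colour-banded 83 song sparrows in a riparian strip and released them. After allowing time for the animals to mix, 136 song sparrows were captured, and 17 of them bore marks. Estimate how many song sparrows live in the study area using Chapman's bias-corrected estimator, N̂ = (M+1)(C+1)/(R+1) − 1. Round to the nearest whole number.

N ≈ 638

N̂ = (83+1)(136+1)/(17+1) − 1 = 84·137/18 − 1
= 11508/18 − 1 ≈ 639.3 − 1 ≈ 638.3 → 638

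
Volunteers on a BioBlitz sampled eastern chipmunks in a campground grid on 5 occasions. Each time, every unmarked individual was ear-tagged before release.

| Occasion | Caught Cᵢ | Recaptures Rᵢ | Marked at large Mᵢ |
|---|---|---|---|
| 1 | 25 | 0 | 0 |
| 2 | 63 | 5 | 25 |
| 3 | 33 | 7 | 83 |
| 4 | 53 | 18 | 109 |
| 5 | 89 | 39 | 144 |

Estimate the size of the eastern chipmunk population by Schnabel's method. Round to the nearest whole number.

Σ MᵢCᵢ = 0·25 + 25·63 + 83·33 + 109·53 + 144·89 = 0 + 1575 + 2739 + 5777 + 12816 = 22907
Σ Rᵢ = 0 + 5 + 7 + 18 + 39 = 69
N̂ = 22907 / 69 ≈ 332.0 → 332

N ≈ 332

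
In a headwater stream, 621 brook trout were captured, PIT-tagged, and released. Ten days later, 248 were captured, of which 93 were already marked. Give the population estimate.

The marked fraction in the recapture sample should equal the marked fraction in the population: 93/248 = 621/N.
N = (621 × 248) / 93 = 154008 / 93 = 1656

N = 1656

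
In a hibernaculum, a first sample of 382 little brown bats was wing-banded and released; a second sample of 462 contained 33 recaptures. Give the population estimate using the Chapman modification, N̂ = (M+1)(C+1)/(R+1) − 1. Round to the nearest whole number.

N ≈ 5215

N̂ = (382+1)(462+1)/(33+1) − 1 = 383·463/34 − 1
= 177329/34 − 1 ≈ 5215.6 − 1 ≈ 5214.6 → 5215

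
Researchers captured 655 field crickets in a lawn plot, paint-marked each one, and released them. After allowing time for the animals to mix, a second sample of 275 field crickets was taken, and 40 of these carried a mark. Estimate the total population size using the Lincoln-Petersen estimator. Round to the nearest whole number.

N ≈ 4503

N = (655 × 275) / 40 = 180125 / 40 ≈ 4503.1 → 4503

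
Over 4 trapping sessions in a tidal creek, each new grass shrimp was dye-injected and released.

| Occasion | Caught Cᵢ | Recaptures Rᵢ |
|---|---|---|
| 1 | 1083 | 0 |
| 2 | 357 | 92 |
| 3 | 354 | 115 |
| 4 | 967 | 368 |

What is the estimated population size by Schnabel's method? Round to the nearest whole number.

N ≈ 4171

Marked at large before each occasion: Mᵢ = Σⱼ<ᵢ (Cⱼ − Rⱼ) → M1=0, M2=1083, M3=1348, M4=1587
Σ MᵢCᵢ = 0·1083 + 1083·357 + 1348·354 + 1587·967 = 0 + 386631 + 477192 + 1534629 = 2398452
Σ Rᵢ = 0 + 92 + 115 + 368 = 575
N̂ = 2398452 / 575 ≈ 4171.2 → 4171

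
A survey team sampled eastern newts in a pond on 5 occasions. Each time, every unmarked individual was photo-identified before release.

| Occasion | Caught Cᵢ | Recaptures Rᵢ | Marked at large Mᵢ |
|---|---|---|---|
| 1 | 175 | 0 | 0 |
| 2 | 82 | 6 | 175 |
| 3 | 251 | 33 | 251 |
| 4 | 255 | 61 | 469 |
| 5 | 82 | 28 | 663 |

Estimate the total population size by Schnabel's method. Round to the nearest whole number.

Σ MᵢCᵢ = 0·175 + 175·82 + 251·251 + 469·255 + 663·82 = 0 + 14350 + 63001 + 119595 + 54366 = 251312
Σ Rᵢ = 0 + 6 + 33 + 61 + 28 = 128
N̂ = 251312 / 128 ≈ 1963.4 → 1963

N ≈ 1963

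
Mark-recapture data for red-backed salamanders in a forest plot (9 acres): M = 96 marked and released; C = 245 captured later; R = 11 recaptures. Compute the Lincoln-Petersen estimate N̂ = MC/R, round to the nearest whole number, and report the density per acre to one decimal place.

density ≈ 237.6 red-backed salamanders per acre

N̂ = 96·245/11 = 23520/11 ≈ 2138.2 → 2138
Density = N̂ / area = 2138 / 9 ≈ 237.56 → 237.6 per acre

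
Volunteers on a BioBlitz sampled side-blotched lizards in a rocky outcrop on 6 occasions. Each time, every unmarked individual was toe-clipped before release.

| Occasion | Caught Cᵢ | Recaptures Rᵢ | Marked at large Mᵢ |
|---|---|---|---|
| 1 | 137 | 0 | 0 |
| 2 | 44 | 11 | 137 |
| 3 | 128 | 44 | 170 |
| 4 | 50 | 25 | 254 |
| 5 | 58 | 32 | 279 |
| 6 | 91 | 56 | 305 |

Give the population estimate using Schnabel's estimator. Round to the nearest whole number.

Σ MᵢCᵢ = 0·137 + 137·44 + 170·128 + 254·50 + 279·58 + 305·91 = 0 + 6028 + 21760 + 12700 + 16182 + 27755 = 84425
Σ Rᵢ = 0 + 11 + 44 + 25 + 32 + 56 = 168
N̂ = 84425 / 168 ≈ 502.5 → 503

N ≈ 503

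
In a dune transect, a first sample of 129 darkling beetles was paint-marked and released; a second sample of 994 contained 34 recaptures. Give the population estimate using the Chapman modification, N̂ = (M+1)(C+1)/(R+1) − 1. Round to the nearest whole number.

N̂ = (129+1)(994+1)/(34+1) − 1 = 130·995/35 − 1
= 129350/35 − 1 ≈ 3695.7 − 1 ≈ 3694.7 → 3695

N ≈ 3695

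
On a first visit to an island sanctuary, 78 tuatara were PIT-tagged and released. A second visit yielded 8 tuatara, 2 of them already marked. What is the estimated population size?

N = 312

If marked individuals mix randomly, R/C ≈ M/N, giving N ≈ M·C/R.
N = (78 × 8) / 2 = 624 / 2 = 312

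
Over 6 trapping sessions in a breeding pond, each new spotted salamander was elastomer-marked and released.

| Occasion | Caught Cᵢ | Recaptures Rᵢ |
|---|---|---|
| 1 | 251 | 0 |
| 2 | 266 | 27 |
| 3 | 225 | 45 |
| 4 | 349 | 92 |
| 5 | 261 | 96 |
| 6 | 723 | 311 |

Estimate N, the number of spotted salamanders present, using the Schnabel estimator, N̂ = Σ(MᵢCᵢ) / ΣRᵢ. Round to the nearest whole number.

N ≈ 2526

Marked at large before each occasion: Mᵢ = Σⱼ<ᵢ (Cⱼ − Rⱼ) → M1=0, M2=251, M3=490, M4=670, M5=927, M6=1092
Σ MᵢCᵢ = 0·251 + 251·266 + 490·225 + 670·349 + 927·261 + 1092·723 = 0 + 66766 + 110250 + 233830 + 241947 + 789516 = 1442309
Σ Rᵢ = 0 + 27 + 45 + 92 + 96 + 311 = 571
N̂ = 1442309 / 571 ≈ 2525.9 → 2526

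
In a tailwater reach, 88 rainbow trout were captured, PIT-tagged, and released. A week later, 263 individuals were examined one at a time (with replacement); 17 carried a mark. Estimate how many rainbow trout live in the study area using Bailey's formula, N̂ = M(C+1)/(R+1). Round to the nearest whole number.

N ≈ 1291

N̂ = 88·(263+1)/(17+1) = 88·264/18 = 23232/18 ≈ 1290.7 → 1291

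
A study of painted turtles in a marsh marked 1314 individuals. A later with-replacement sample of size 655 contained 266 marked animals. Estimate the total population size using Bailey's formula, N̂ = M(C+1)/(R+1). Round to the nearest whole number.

N̂ = 1314·(655+1)/(266+1) = 1314·656/267 = 861984/267 ≈ 3228.4 → 3228

N ≈ 3228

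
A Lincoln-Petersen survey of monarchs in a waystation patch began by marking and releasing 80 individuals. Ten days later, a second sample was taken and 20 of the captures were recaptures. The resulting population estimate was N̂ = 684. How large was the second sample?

From N = M·C/R: C = N·R / M = 684·20 / 80 = 13680 / 80 = 171.

C = 171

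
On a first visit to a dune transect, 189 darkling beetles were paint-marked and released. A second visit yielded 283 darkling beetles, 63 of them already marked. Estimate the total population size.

N = (189 × 283) / 63 = 53487 / 63 = 849

N = 849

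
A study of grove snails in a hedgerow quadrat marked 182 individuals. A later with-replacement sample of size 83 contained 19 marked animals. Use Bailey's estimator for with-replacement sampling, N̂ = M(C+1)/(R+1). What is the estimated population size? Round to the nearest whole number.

N ≈ 764

N̂ = 182·(83+1)/(19+1) = 182·84/20 = 15288/20 ≈ 764.4 → 764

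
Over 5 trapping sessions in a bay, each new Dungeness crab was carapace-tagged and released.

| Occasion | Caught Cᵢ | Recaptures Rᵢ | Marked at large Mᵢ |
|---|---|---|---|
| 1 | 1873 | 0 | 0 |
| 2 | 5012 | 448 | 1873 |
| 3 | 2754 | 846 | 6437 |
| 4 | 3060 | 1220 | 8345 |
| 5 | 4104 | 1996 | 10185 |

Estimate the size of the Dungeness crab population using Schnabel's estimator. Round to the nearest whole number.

Σ MᵢCᵢ = 0·1873 + 1873·5012 + 6437·2754 + 8345·3060 + 10185·4104 = 0 + 9387476 + 17727498 + 25535700 + 41799240 = 94449914
Σ Rᵢ = 0 + 448 + 846 + 1220 + 1996 = 4510
N̂ = 94449914 / 4510 ≈ 20942.3 → 20942

N ≈ 20,942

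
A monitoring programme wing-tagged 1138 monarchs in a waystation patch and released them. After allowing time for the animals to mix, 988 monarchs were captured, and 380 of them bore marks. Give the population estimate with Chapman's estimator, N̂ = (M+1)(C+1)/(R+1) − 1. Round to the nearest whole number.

N̂ = (1138+1)(988+1)/(380+1) − 1 = 1139·989/381 − 1
= 1126471/381 − 1 ≈ 2956.6 − 1 ≈ 2955.6 → 2956

N ≈ 2956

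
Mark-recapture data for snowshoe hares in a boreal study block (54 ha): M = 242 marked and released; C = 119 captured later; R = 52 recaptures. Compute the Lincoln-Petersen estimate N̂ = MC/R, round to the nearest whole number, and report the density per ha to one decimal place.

N̂ = 242·119/52 = 28798/52 ≈ 553.8 → 554
Density = N̂ / area = 554 / 54 ≈ 10.26 → 10.3 per ha

density ≈ 10.3 snowshoe hares per ha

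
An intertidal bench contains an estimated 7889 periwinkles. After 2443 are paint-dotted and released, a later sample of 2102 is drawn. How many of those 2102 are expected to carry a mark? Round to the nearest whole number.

The marked fraction of the population is 2443/7889, so in a sample of 2102 expect C·(M/N) marked.
E[R] = 2443 × 2102 / 7889 = 5135186 / 7889 ≈ 650.9 → 651

expected recaptures ≈ 651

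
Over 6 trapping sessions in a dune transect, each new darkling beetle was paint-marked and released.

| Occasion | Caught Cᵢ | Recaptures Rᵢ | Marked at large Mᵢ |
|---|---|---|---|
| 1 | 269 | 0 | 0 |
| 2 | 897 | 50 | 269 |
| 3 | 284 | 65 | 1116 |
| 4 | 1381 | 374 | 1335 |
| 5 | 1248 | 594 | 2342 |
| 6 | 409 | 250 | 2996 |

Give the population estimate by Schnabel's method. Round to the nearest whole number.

N ≈ 4914

Σ MᵢCᵢ = 0·269 + 269·897 + 1116·284 + 1335·1381 + 2342·1248 + 2996·409 = 0 + 241293 + 316944 + 1843635 + 2922816 + 1225364 = 6550052
Σ Rᵢ = 0 + 50 + 65 + 374 + 594 + 250 = 1333
N̂ = 6550052 / 1333 ≈ 4913.8 → 4914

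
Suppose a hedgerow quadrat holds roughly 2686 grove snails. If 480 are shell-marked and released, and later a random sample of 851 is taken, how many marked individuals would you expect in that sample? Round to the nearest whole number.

expected recaptures ≈ 152

Expected recaptures E[R] = M·C / N.
E[R] = 480 × 851 / 2686 = 408480 / 2686 ≈ 152.1 → 152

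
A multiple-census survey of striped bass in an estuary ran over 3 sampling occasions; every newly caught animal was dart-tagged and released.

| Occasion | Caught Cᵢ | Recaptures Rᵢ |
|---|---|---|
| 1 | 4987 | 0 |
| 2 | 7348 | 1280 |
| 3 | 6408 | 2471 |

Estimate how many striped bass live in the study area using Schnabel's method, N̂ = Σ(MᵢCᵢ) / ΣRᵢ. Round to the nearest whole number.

Marked at large before each occasion: Mᵢ = Σⱼ<ᵢ (Cⱼ − Rⱼ) → M1=0, M2=4987, M3=11055
Σ MᵢCᵢ = 0·4987 + 4987·7348 + 11055·6408 = 0 + 36644476 + 70840440 = 107484916
Σ Rᵢ = 0 + 1280 + 2471 = 3751
N̂ = 107484916 / 3751 ≈ 28655.0 → 28655

N ≈ 28,655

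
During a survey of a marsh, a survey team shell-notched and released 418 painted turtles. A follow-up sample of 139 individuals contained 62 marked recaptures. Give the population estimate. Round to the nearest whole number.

N ≈ 937

N = (418 × 139) / 62 = 58102 / 62 ≈ 937.1 → 937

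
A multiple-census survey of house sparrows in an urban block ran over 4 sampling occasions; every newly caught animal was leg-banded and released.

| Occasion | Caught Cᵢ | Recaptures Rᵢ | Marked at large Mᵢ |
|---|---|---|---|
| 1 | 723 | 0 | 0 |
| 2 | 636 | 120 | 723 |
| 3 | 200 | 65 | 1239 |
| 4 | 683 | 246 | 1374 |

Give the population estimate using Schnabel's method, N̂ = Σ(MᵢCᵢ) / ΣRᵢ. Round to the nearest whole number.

N ≈ 3819

Σ MᵢCᵢ = 0·723 + 723·636 + 1239·200 + 1374·683 = 0 + 459828 + 247800 + 938442 = 1646070
Σ Rᵢ = 0 + 120 + 65 + 246 = 431
N̂ = 1646070 / 431 ≈ 3819.2 → 3819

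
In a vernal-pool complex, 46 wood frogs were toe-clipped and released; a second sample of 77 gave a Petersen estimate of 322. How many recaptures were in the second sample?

R = 11

From N = M·C/R: R = M·C / N = 46·77 / 322 = 3542 / 322 = 11.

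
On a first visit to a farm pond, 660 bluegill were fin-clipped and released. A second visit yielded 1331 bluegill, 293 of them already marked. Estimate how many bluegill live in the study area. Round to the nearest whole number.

N ≈ 2998

N = (660 × 1331) / 293 = 878460 / 293 ≈ 2998.2 → 2998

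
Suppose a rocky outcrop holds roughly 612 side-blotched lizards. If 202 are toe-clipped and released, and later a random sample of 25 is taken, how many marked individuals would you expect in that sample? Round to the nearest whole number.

The marked fraction of the population is 202/612, so in a sample of 25 expect C·(M/N) marked.
E[R] = 202 × 25 / 612 = 5050 / 612 ≈ 8.3 → 8

expected recaptures ≈ 8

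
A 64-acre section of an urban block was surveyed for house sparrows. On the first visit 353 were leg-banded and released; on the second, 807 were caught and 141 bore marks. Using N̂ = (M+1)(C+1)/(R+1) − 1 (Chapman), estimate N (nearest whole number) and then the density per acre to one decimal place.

density ≈ 31.5 house sparrows per acre

N̂ = 354·808/142 − 1 = 286032/142 − 1 ≈ 2013.3 → 2013
Density = N̂ / area = 2013 / 64 ≈ 31.45 → 31.5 per acre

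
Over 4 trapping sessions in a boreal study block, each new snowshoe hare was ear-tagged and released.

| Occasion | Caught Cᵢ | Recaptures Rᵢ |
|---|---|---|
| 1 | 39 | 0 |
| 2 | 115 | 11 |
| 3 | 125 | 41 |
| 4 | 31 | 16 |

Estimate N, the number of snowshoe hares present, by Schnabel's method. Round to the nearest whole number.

N ≈ 432

Marked at large before each occasion: Mᵢ = Σⱼ<ᵢ (Cⱼ − Rⱼ) → M1=0, M2=39, M3=143, M4=227
Σ MᵢCᵢ = 0·39 + 39·115 + 143·125 + 227·31 = 0 + 4485 + 17875 + 7037 = 29397
Σ Rᵢ = 0 + 11 + 41 + 16 = 68
N̂ = 29397 / 68 ≈ 432.3 → 432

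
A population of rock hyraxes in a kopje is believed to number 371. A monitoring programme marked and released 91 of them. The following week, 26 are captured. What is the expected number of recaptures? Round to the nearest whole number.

expected recaptures ≈ 6

Expected recaptures E[R] = M·C / N.
E[R] = 91 × 26 / 371 = 2366 / 371 ≈ 6.4 → 6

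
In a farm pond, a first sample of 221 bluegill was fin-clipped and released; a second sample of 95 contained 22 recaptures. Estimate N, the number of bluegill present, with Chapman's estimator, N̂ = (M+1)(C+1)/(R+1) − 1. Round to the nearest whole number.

N ≈ 926

N̂ = (221+1)(95+1)/(22+1) − 1 = 222·96/23 − 1
= 21312/23 − 1 ≈ 926.6 − 1 ≈ 925.6 → 926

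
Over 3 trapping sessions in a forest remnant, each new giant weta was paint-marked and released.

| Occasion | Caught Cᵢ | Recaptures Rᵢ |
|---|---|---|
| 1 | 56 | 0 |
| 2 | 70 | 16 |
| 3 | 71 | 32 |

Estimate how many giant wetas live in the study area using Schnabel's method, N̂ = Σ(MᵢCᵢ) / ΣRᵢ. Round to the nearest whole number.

N ≈ 244

Marked at large before each occasion: Mᵢ = Σⱼ<ᵢ (Cⱼ − Rⱼ) → M1=0, M2=56, M3=110
Σ MᵢCᵢ = 0·56 + 56·70 + 110·71 = 0 + 3920 + 7810 = 11730
Σ Rᵢ = 0 + 16 + 32 = 48
N̂ = 11730 / 48 ≈ 244.4 → 244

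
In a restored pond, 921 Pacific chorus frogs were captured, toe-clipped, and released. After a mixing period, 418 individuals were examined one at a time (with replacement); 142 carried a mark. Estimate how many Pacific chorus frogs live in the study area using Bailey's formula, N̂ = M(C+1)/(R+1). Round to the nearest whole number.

N̂ = 921·(418+1)/(142+1) = 921·419/143 = 385899/143 ≈ 2698.6 → 2699

N ≈ 2699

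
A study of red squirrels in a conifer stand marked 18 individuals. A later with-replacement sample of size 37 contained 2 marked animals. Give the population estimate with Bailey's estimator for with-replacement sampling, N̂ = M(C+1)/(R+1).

N = 228

N̂ = 18·(37+1)/(2+1) = 18·38/3 = 684/3 = 228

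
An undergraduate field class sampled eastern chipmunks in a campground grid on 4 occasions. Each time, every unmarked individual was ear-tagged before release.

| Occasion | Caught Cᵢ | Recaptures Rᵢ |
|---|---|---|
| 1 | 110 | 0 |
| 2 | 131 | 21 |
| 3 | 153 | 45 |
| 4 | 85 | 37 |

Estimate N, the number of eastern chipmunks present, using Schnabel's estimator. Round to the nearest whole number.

N ≈ 737

Marked at large before each occasion: Mᵢ = Σⱼ<ᵢ (Cⱼ − Rⱼ) → M1=0, M2=110, M3=220, M4=328
Σ MᵢCᵢ = 0·110 + 110·131 + 220·153 + 328·85 = 0 + 14410 + 33660 + 27880 = 75950
Σ Rᵢ = 0 + 21 + 45 + 37 = 103
N̂ = 75950 / 103 ≈ 737.4 → 737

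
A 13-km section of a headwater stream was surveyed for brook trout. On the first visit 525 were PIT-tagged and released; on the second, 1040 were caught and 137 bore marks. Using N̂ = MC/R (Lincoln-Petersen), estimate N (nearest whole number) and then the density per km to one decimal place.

N̂ = 525·1040/137 = 546000/137 ≈ 3985.4 → 3985
Density = N̂ / area = 3985 / 13 ≈ 306.54 → 306.5 per km

density ≈ 306.5 brook trout per km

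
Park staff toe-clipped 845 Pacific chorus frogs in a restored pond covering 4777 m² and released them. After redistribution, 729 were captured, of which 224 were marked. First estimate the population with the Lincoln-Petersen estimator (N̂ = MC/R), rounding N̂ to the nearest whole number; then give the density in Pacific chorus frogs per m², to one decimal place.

density ≈ 0.6 Pacific chorus frogs per m²

N̂ = 845·729/224 = 616005/224 ≈ 2750.0 → 2750
Density = N̂ / area = 2750 / 4777 ≈ 0.58 → 0.6 per m²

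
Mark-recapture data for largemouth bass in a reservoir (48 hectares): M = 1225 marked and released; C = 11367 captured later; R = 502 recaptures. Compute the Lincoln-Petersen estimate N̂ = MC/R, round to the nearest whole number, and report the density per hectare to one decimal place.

N̂ = 1225·11367/502 = 13924575/502 ≈ 27738.2 → 27738
Density = N̂ / area = 27738 / 48 ≈ 577.88 → 577.9 per hectare

density ≈ 577.9 largemouth bass per hectare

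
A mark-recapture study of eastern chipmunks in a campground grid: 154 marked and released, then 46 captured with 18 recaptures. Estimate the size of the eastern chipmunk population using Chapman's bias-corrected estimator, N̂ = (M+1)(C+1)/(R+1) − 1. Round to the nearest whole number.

N ≈ 382

N̂ = (154+1)(46+1)/(18+1) − 1 = 155·47/19 − 1
= 7285/19 − 1 ≈ 383.4 − 1 ≈ 382.4 → 382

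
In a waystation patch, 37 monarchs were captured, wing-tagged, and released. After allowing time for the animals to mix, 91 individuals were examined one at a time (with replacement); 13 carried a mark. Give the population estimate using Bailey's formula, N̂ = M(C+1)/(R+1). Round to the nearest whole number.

N ≈ 243

N̂ = 37·(91+1)/(13+1) = 37·92/14 = 3404/14 ≈ 243.1 → 243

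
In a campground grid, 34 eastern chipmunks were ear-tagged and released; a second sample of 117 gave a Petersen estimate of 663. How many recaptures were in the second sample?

From N = M·C/R: R = M·C / N = 34·117 / 663 = 3978 / 663 = 6.

R = 6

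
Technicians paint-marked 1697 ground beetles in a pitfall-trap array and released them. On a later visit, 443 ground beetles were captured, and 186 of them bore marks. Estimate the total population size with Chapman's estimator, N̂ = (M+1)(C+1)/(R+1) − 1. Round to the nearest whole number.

N ≈ 4031

N̂ = (1697+1)(443+1)/(186+1) − 1 = 1698·444/187 − 1
= 753912/187 − 1 ≈ 4031.6 − 1 ≈ 4030.6 → 4031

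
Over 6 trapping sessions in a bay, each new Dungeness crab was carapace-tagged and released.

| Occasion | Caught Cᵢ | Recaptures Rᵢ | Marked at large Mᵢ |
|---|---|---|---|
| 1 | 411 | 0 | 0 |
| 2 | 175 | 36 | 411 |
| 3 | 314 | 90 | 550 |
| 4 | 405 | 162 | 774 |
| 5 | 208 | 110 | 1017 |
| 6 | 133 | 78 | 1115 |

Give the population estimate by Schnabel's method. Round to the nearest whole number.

N ≈ 1928

Σ MᵢCᵢ = 0·411 + 411·175 + 550·314 + 774·405 + 1017·208 + 1115·133 = 0 + 71925 + 172700 + 313470 + 211536 + 148295 = 917926
Σ Rᵢ = 0 + 36 + 90 + 162 + 110 + 78 = 476
N̂ = 917926 / 476 ≈ 1928.4 → 1928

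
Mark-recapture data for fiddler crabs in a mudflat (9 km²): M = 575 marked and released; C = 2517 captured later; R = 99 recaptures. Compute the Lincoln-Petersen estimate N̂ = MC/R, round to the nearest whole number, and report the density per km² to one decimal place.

N̂ = 575·2517/99 = 1447275/99 ≈ 14618.9 → 14619
Density = N̂ / area = 14619 / 9 ≈ 1624.33 → 1624.3 per km²

density ≈ 1624.3 fiddler crabs per km²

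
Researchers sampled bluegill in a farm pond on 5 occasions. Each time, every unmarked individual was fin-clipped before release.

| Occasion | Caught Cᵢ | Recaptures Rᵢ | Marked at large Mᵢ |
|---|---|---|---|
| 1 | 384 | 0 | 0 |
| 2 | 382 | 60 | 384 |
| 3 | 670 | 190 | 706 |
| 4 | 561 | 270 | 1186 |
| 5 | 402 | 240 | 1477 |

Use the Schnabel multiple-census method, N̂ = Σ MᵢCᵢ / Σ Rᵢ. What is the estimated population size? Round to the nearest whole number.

Σ MᵢCᵢ = 0·384 + 384·382 + 706·670 + 1186·561 + 1477·402 = 0 + 146688 + 473020 + 665346 + 593754 = 1878808
Σ Rᵢ = 0 + 60 + 190 + 270 + 240 = 760
N̂ = 1878808 / 760 ≈ 2472.1 → 2472

N ≈ 2472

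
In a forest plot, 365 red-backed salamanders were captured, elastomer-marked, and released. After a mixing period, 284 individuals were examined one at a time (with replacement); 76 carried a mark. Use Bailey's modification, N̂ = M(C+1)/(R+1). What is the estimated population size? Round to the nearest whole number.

N̂ = 365·(284+1)/(76+1) = 365·285/77 = 104025/77 ≈ 1351.0 → 1351

N ≈ 1351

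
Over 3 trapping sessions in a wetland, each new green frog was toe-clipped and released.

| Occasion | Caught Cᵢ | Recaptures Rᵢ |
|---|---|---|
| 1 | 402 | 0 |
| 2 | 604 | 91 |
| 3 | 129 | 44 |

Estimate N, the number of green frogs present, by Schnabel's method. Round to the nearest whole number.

N ≈ 2673

Marked at large before each occasion: Mᵢ = Σⱼ<ᵢ (Cⱼ − Rⱼ) → M1=0, M2=402, M3=915
Σ MᵢCᵢ = 0·402 + 402·604 + 915·129 = 0 + 242808 + 118035 = 360843
Σ Rᵢ = 0 + 91 + 44 = 135
N̂ = 360843 / 135 ≈ 2672.9 → 2673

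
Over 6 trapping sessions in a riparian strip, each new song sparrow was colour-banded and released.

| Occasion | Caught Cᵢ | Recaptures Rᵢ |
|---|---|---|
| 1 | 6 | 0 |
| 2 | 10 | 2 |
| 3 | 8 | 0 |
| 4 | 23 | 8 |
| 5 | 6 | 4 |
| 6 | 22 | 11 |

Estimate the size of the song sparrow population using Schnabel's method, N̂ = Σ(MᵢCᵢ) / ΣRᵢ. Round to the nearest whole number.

N ≈ 70

Marked at large before each occasion: Mᵢ = Σⱼ<ᵢ (Cⱼ − Rⱼ) → M1=0, M2=6, M3=14, M4=22, M5=37, M6=39
Σ MᵢCᵢ = 0·6 + 6·10 + 14·8 + 22·23 + 37·6 + 39·22 = 0 + 60 + 112 + 506 + 222 + 858 = 1758
Σ Rᵢ = 0 + 2 + 0 + 8 + 4 + 11 = 25
N̂ = 1758 / 25 ≈ 70.3 → 70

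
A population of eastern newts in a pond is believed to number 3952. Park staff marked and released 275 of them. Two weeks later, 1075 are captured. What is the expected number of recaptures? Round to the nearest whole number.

expected recaptures ≈ 75

The marked fraction of the population is 275/3952, so in a sample of 1075 expect C·(M/N) marked.
E[R] = 275 × 1075 / 3952 = 295625 / 3952 ≈ 74.8 → 75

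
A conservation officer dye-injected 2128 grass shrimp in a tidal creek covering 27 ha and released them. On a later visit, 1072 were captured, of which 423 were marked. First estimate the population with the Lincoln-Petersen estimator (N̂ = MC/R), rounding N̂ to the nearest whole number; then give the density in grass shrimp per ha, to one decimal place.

density ≈ 199.7 grass shrimp per ha

N̂ = 2128·1072/423 = 2281216/423 ≈ 5392.9 → 5393
Density = N̂ / area = 5393 / 27 ≈ 199.74 → 199.7 per ha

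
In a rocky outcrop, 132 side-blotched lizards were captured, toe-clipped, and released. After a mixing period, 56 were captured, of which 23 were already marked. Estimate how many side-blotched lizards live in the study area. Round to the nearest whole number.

Lincoln-Petersen assumes M/N = R/C, so N = M·C / R.
N = (132 × 56) / 23 = 7392 / 23 ≈ 321.4 → 321

N ≈ 321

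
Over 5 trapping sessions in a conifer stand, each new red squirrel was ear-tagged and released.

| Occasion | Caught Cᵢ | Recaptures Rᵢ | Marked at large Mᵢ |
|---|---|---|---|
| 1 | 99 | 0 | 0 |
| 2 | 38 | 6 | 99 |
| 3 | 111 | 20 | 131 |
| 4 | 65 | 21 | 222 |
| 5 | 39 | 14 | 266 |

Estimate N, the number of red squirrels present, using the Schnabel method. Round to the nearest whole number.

N ≈ 707

Σ MᵢCᵢ = 0·99 + 99·38 + 131·111 + 222·65 + 266·39 = 0 + 3762 + 14541 + 14430 + 10374 = 43107
Σ Rᵢ = 0 + 6 + 20 + 21 + 14 = 61
N̂ = 43107 / 61 ≈ 706.7 → 707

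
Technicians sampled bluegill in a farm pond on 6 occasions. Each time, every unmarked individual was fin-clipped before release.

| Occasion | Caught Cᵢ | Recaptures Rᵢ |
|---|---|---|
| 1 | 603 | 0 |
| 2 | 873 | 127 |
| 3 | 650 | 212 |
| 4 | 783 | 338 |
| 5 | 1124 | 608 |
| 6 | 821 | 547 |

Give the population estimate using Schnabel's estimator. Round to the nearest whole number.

N ≈ 4131

Marked at large before each occasion: Mᵢ = Σⱼ<ᵢ (Cⱼ − Rⱼ) → M1=0, M2=603, M3=1349, M4=1787, M5=2232, M6=2748
Σ MᵢCᵢ = 0·603 + 603·873 + 1349·650 + 1787·783 + 2232·1124 + 2748·821 = 0 + 526419 + 876850 + 1399221 + 2508768 + 2256108 = 7567366
Σ Rᵢ = 0 + 127 + 212 + 338 + 608 + 547 = 1832
N̂ = 7567366 / 1832 ≈ 4130.7 → 4131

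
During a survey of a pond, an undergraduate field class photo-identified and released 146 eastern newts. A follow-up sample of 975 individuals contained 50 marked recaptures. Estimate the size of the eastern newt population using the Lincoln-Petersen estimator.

If marked individuals mix randomly, R/C ≈ M/N, giving N ≈ M·C/R.
N = (146 × 975) / 50 = 142350 / 50 = 2847

N = 2847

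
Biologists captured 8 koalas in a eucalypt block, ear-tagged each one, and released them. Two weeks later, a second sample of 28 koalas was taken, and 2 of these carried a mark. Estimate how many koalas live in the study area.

N = 112

Lincoln-Petersen assumes M/N = R/C, so N = M·C / R.
N = (8 × 28) / 2 = 224 / 2 = 112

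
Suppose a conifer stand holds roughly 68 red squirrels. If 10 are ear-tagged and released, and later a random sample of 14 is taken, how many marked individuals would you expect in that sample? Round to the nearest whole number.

expected recaptures ≈ 2

Expected recaptures E[R] = M·C / N.
E[R] = 10 × 14 / 68 = 140 / 68 ≈ 2.1 → 2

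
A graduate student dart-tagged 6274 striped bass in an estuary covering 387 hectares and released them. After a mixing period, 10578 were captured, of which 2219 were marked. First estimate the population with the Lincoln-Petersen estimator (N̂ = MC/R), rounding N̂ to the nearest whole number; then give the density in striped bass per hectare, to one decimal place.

N̂ = 6274·10578/2219 = 66366372/2219 ≈ 29908.2 → 29908
Density = N̂ / area = 29908 / 387 ≈ 77.28 → 77.3 per hectare

density ≈ 77.3 striped bass per hectare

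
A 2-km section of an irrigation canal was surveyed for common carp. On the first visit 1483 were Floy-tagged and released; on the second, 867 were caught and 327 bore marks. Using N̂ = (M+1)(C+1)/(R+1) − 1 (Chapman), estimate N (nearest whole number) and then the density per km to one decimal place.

density ≈ 1963.0 common carp per km

N̂ = 1484·868/328 − 1 = 1288112/328 − 1 ≈ 3926.2 → 3926
Density = N̂ / area = 3926 / 2 = 1963.0 per km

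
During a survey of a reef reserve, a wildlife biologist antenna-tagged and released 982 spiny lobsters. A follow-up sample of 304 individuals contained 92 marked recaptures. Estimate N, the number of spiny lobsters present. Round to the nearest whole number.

N ≈ 3245

N = (982 × 304) / 92 = 298528 / 92 ≈ 3244.9 → 3245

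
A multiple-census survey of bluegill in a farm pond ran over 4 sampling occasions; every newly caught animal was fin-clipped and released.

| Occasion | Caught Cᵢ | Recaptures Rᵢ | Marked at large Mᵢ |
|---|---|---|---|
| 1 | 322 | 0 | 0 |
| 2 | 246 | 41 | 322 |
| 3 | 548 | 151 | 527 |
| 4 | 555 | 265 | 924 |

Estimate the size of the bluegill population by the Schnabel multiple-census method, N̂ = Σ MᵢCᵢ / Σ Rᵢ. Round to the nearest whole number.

N ≈ 1927

Σ MᵢCᵢ = 0·322 + 322·246 + 527·548 + 924·555 = 0 + 79212 + 288796 + 512820 = 880828
Σ Rᵢ = 0 + 41 + 151 + 265 = 457
N̂ = 880828 / 457 ≈ 1927.4 → 1927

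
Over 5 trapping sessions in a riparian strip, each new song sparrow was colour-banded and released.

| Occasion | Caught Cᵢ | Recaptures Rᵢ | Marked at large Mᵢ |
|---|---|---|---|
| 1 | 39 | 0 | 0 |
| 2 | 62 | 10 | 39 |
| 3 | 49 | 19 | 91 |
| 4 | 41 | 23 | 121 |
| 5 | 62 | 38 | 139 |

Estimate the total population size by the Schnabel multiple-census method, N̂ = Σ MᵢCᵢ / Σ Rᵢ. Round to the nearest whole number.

Σ MᵢCᵢ = 0·39 + 39·62 + 91·49 + 121·41 + 139·62 = 0 + 2418 + 4459 + 4961 + 8618 = 20456
Σ Rᵢ = 0 + 10 + 19 + 23 + 38 = 90
N̂ = 20456 / 90 ≈ 227.3 → 227

N ≈ 227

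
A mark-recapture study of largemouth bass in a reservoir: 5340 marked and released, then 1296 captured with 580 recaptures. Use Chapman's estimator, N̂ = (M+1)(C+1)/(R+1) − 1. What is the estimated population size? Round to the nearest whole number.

N ≈ 11,922

N̂ = (5340+1)(1296+1)/(580+1) − 1 = 5341·1297/581 − 1
= 6927277/581 − 1 ≈ 11923.0 − 1 ≈ 11922.0 → 11922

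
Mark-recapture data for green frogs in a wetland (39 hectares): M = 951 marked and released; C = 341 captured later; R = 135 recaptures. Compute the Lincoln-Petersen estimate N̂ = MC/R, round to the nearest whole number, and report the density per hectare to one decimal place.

density ≈ 61.6 green frogs per hectare

N̂ = 951·341/135 = 324291/135 ≈ 2402.2 → 2402
Density = N̂ / area = 2402 / 39 ≈ 61.59 → 61.6 per hectare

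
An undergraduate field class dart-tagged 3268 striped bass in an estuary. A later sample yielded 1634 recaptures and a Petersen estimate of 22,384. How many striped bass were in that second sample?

C = 11192

From N = M·C/R: C = N·R / M = 22384·1634 / 3268 = 36575456 / 3268 = 11192.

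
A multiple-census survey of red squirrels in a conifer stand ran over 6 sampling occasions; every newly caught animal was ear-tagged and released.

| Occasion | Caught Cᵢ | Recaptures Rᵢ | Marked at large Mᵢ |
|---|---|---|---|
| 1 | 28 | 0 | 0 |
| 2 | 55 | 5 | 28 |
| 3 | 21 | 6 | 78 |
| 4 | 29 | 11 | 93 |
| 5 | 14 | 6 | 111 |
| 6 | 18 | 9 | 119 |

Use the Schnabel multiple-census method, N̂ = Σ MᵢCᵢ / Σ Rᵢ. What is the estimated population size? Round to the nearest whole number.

Σ MᵢCᵢ = 0·28 + 28·55 + 78·21 + 93·29 + 111·14 + 119·18 = 0 + 1540 + 1638 + 2697 + 1554 + 2142 = 9571
Σ Rᵢ = 0 + 5 + 6 + 11 + 6 + 9 = 37
N̂ = 9571 / 37 ≈ 258.7 → 259

N ≈ 259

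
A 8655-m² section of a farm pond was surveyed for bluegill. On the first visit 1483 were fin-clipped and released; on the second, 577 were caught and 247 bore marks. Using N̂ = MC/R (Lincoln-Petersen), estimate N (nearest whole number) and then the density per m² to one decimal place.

density ≈ 0.4 bluegill per m²

N̂ = 1483·577/247 = 855691/247 ≈ 3464.3 → 3464
Density = N̂ / area = 3464 / 8655 ≈ 0.40 → 0.4 per m²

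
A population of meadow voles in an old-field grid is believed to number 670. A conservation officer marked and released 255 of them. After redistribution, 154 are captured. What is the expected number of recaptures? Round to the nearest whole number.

expected recaptures ≈ 59

Expected recaptures E[R] = M·C / N.
E[R] = 255 × 154 / 670 = 39270 / 670 ≈ 58.6 → 59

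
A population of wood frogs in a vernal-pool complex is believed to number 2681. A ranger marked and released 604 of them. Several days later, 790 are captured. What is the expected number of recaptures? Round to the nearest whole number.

The marked fraction of the population is 604/2681, so in a sample of 790 expect C·(M/N) marked.
E[R] = 604 × 790 / 2681 = 477160 / 2681 ≈ 178.0 → 178

expected recaptures ≈ 178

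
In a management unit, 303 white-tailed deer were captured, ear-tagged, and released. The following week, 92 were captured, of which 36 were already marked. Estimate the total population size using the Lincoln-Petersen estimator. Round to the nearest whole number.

Lincoln-Petersen assumes M/N = R/C, so N = M·C / R.
N = (303 × 92) / 36 = 27876 / 36 ≈ 774.3 → 774

N ≈ 774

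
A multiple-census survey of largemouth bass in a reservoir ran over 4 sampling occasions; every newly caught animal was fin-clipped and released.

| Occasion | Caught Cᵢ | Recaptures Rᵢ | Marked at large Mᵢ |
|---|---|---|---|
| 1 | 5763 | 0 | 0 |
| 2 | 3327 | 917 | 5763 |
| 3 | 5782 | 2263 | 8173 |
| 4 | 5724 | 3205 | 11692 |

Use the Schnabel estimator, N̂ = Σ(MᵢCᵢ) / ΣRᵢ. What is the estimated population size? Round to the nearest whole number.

N ≈ 20,886

Σ MᵢCᵢ = 0·5763 + 5763·3327 + 8173·5782 + 11692·5724 = 0 + 19173501 + 47256286 + 66925008 = 133354795
Σ Rᵢ = 0 + 917 + 2263 + 3205 = 6385
N̂ = 133354795 / 6385 ≈ 20885.6 → 20886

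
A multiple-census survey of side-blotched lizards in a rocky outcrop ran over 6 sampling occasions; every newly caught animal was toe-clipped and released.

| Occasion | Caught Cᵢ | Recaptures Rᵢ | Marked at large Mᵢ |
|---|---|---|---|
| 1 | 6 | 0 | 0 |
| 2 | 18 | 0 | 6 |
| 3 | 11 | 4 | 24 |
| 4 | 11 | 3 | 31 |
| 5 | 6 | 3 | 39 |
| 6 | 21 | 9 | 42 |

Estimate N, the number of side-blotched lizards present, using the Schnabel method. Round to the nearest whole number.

N ≈ 96

Σ MᵢCᵢ = 0·6 + 6·18 + 24·11 + 31·11 + 39·6 + 42·21 = 0 + 108 + 264 + 341 + 234 + 882 = 1829
Σ Rᵢ = 0 + 0 + 4 + 3 + 3 + 9 = 19
N̂ = 1829 / 19 ≈ 96.3 → 96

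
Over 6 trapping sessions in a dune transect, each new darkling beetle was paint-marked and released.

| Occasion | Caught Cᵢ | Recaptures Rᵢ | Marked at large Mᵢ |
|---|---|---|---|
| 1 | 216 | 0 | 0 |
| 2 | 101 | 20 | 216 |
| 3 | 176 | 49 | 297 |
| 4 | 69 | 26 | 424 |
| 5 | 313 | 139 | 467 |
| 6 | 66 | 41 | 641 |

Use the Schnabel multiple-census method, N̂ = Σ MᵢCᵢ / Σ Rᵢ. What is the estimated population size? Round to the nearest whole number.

N ≈ 1061

Σ MᵢCᵢ = 0·216 + 216·101 + 297·176 + 424·69 + 467·313 + 641·66 = 0 + 21816 + 52272 + 29256 + 146171 + 42306 = 291821
Σ Rᵢ = 0 + 20 + 49 + 26 + 139 + 41 = 275
N̂ = 291821 / 275 ≈ 1061.2 → 1061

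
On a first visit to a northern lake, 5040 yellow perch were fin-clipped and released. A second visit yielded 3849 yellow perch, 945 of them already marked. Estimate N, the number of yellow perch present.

N = 20,528

N = (5040 × 3849) / 945 = 19398960 / 945 = 20528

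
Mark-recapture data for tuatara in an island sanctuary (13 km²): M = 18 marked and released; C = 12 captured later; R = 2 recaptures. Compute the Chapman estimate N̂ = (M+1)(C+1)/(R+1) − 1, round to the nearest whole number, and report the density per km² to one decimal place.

density ≈ 6.2 tuatara per km²

N̂ = 19·13/3 − 1 = 247/3 − 1 ≈ 81.3 → 81
Density = N̂ / area = 81 / 13 ≈ 6.23 → 6.2 per km²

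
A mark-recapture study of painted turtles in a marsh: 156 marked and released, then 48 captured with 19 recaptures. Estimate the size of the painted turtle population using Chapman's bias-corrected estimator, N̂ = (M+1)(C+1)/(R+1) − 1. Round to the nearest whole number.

N ≈ 384

N̂ = (156+1)(48+1)/(19+1) − 1 = 157·49/20 − 1
= 7693/20 − 1 ≈ 384.6 − 1 ≈ 383.6 → 384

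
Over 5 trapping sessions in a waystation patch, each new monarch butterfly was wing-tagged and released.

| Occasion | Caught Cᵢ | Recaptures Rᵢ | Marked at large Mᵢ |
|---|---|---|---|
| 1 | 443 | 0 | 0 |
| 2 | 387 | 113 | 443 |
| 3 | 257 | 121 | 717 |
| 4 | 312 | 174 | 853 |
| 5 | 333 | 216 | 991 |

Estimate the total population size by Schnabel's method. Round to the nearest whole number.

Σ MᵢCᵢ = 0·443 + 443·387 + 717·257 + 853·312 + 991·333 = 0 + 171441 + 184269 + 266136 + 330003 = 951849
Σ Rᵢ = 0 + 113 + 121 + 174 + 216 = 624
N̂ = 951849 / 624 ≈ 1525.4 → 1525

N ≈ 1525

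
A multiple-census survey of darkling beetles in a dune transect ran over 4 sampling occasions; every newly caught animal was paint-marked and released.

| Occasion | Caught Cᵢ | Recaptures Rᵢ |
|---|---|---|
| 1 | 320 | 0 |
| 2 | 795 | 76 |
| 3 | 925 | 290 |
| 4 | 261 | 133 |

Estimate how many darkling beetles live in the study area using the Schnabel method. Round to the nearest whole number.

Marked at large before each occasion: Mᵢ = Σⱼ<ᵢ (Cⱼ − Rⱼ) → M1=0, M2=320, M3=1039, M4=1674
Σ MᵢCᵢ = 0·320 + 320·795 + 1039·925 + 1674·261 = 0 + 254400 + 961075 + 436914 = 1652389
Σ Rᵢ = 0 + 76 + 290 + 133 = 499
N̂ = 1652389 / 499 ≈ 3311.4 → 3311

N ≈ 3311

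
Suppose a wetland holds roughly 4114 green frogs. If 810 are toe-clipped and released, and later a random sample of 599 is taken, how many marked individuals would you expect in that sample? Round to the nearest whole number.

Expected recaptures E[R] = M·C / N.
E[R] = 810 × 599 / 4114 = 485190 / 4114 ≈ 117.9 → 118

expected recaptures ≈ 118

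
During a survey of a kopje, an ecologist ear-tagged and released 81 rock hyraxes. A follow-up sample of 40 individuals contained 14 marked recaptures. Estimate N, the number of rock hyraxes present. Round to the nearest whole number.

Lincoln-Petersen assumes M/N = R/C, so N = M·C / R.
N = (81 × 40) / 14 = 3240 / 14 ≈ 231.4 → 231

N ≈ 231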